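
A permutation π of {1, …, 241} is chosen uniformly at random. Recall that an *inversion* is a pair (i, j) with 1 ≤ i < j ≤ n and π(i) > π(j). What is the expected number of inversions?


Write X = Σ X_I over the C(241, 2) = 28920 pairs i < j, with X_I the indicator of one inversion.
There are 28920 indicators.
For each fixed pair i < j, the values π(i) and π(j) are two distinct elements of {1, …, 241} in uniformly random order; by symmetry P[π(i) > π(j)] = 1/2.
By linearity: E[X] = 28920 · (1/2) = C(241, 2) · (1/2) = 28920/2 = 14460 ≈ 14460.000.

E[X] = 14460 = 14460.000.


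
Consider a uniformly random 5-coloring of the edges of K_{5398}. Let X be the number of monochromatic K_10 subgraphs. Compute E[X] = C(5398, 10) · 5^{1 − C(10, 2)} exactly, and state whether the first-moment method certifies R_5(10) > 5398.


E[X] = C(5398, 10) · 5^{1 − 45} = 5740413564134635387185954535766 · 5^{−44} = 5740413564134635387185954535766/5684341886080801486968994140625.
As a reduced fraction: E[X] = 5740413564134635387185954535766/5684341886080801486968994140625 ≈ 1.009864.
Is E[X] < 1? NO.
Since E[X] ≥ 1, the first-moment bound is inconclusive at n = 5398; it does NOT by itself certify R_5(10) > 5398.

E[X] = 5740413564134635387185954535766/5684341886080801486968994140625 ≈ 1.009864; E[X] ≥ 1; first-moment method inconclusive here.


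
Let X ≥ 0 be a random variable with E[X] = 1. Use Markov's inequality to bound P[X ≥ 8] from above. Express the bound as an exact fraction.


μ = E[X] = 1, a = 8.
Markov: P[X ≥ 8] ≤ μ/a = (1)/8 = 1/8.
Numerically: ≈ 0.1250.
(Since a = 8 > μ = 1.0000, the bound 1/8 is < 1 and informative.)

P[X ≥ 8] ≤ 1/8 ≈ 0.1250.


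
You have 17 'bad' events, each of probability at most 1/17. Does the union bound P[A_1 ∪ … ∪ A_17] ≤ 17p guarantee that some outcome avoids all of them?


Union bound: P[∪_{i=1}^{17} A_i] ≤ Σ_i P[A_i] ≤ 17·p = 17·(1/17) = 1.
Numerically: 1 ≈ 1.0000000.
Is 1 < 1? NO.
Since the bound 1 is ≥ 1, the union bound is uninformative here; it does NOT by itself certify existence.

17·p = 1 ≈ 1.0000000; existence NOT certified by the union bound.


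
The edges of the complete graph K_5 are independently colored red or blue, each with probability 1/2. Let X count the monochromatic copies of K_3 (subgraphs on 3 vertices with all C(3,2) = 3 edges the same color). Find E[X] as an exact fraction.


Let X = Σ_S X_S over the C(5, 3) = 10 subsets S of size 3, where X_S = 1 if the K_3 on S is monochromatic.
For a fixed S, the K_3 on S has C(3, 2) = 3 edges. P[all 3 edges red] = (1/2)^3, and likewise for blue, so P[monochromatic] = 2·(1/2)^3 = 2^{1 − 3} = 1/4.
Summing: E[X] = C(5, 3) · 2^{1 − 3} = 10 · 1/4 = 5/2.
Numerically: E[X] ≈ 2.500000.

E[X] = C(5,3)·2^(1−C(3,2)) = 5/2 ≈ 2.500000.


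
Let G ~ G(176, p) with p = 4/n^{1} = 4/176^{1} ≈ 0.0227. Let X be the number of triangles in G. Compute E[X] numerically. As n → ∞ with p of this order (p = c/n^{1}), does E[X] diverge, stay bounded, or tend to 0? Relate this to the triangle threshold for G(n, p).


Number of potential triangles: C(176, 3) = 893200.
Each occurs with probability p³ ≈ (0.0227)³ ≈ 1.17393e-05.
By linearity: E[X] = C(176, 3)·p³ ≈ 893200 · 1.17393e-05 ≈ 10.486.
Here α = 1, so p = 4/n is exactly at the triangle threshold p ~ 1/n. Asymptotically E[X] → c³/6 = 4³/6 = 32/3 ≈ 10.667, a bounded constant. In this regime the triangle count is asymptotically Poisson(c³/6).

E[X] ≈ 10.486; in regime p = Θ(1/n^{1}) E[X] stays bounded (at the triangle threshold p ~ 1/n).


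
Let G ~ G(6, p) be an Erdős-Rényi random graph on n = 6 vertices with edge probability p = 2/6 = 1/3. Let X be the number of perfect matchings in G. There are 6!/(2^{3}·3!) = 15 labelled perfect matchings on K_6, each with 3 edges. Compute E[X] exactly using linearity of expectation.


K_6 has 6!/(2^{3}·3!) = 15 labelled perfect matchings.
For each such perfect matching H, let X_H = 1 if all 3 edges of H are present in G. Then P[X_H = 1] = p^{3} = (1/3)^{3} = 1/27.
Summing the indicators: E[X] = Σ_H E[X_H] = 15 · p^{3} = 15 · 1/27 = 5/9.
Numerically: E[X] ≈ 0.5556.

E[X] = 15 · (1/3)^{3} = 5/9 ≈ 0.5556.


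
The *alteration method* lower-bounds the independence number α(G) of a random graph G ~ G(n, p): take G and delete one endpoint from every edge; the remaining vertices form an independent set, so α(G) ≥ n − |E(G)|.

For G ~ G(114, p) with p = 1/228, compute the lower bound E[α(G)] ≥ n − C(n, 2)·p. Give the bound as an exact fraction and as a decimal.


E[|E(G)|] = C(114, 2)·p = 6441 · (1/228) = 113/4.
E[α(G)] ≥ n − E[|E(G)|] = 114 − 113/4 = 343/4.
Numerically: ≈ 85.750000.
(This is only a lower bound; the true E[α(G)] may be larger.)

E[α(G)] ≥ 343/4 ≈ 85.750000.


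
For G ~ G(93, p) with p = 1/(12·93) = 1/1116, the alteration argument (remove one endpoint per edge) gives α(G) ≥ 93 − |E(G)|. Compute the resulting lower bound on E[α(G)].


E[|E(G)|] = C(93, 2)·p = 4278 · (1/1116) = 23/6.
E[α(G)] ≥ n − E[|E(G)|] = 93 − 23/6 = 535/6.
Numerically: ≈ 89.167.
(This is only a lower bound; the true E[α(G)] may be larger.)

E[α(G)] ≥ 535/6 ≈ 89.167.


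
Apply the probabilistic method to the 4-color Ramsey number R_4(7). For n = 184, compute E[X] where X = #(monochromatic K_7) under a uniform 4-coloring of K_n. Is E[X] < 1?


E[X] = C(184, 7) · 4^{1 − 21} = 1262216571096 · 4^{−20} = 1262216571096/1099511627776.
As a reduced fraction: E[X] = 157777071387/137438953472 ≈ 1.1480.
Is E[X] < 1? NO.
Since E[X] ≥ 1, the first-moment bound is inconclusive at n = 184; it does NOT by itself certify R_4(7) > 184.

E[X] = 157777071387/137438953472 ≈ 1.1480; E[X] ≥ 1; first-moment method inconclusive here.


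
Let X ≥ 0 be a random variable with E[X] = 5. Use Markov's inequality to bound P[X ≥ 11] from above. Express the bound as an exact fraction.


μ = E[X] = 5, a = 11.
Markov: P[X ≥ 11] ≤ μ/a = (5)/11 = 5/11.
Numerically: ≈ 0.455.
(Since a = 11 > μ = 5.000, the bound 5/11 is < 1 and informative.)

P[X ≥ 11] ≤ 5/11 ≈ 0.455.


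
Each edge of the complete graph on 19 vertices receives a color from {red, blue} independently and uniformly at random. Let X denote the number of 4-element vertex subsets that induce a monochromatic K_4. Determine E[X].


Let X = Σ_S X_S over the C(19, 4) = 3876 subsets S of size 4, where X_S = 1 if the K_4 on S is monochromatic.
For a fixed S, the K_4 on S has C(4, 2) = 6 edges. P[all 6 edges red] = (1/2)^6, and likewise for blue, so P[monochromatic] = 2·(1/2)^6 = 2^{1 − 6} = 1/32.
By linearity: E[X] = C(19, 4) · 2^{1 − 6} = 3876 · 1/32 = 969/8.
Numerically: E[X] ≈ 121.1250.

E[X] = C(19,4)·2^(1−C(4,2)) = 969/8 ≈ 121.1250.


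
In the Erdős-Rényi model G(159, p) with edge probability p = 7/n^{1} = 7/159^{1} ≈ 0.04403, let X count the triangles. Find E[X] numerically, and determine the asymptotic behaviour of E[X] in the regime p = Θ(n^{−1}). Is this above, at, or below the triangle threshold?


Number of potential triangles: C(159, 3) = 657359.
Each occurs with probability p³ ≈ (0.04403)³ ≈ 8.533020e-05.
By linearity: E[X] = C(159, 3)·p³ ≈ 657359 · 8.533020e-05 ≈ 56.0926.
Here α = 1, so p = 7/n is exactly at the triangle threshold p ~ 1/n. Asymptotically E[X] → c³/6 = 7³/6 = 343/6 ≈ 57.1667, a bounded constant. In this regime the triangle count is asymptotically Poisson(c³/6).

E[X] ≈ 56.0926; in regime p = Θ(1/n^{1}) E[X] stays bounded (at the triangle threshold p ~ 1/n).


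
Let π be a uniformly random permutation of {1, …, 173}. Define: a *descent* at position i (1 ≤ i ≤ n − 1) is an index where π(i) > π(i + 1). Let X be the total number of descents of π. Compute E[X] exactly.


Write X = Σ X_I over i = 1, …, 172, with X_I the indicator of one descent.
There are 172 indicators.
For each fixed i, the pair (π(i), π(i+1)) is a uniformly random ordered pair of distinct values from {1, …, 173}; by symmetry P[π(i) > π(i+1)] = 1/2.
By linearity: E[X] = 172 · (1/2) = (173 − 1) · (1/2) = 86 ≈ 86.0000.

E[X] = 86 = 86.0000.


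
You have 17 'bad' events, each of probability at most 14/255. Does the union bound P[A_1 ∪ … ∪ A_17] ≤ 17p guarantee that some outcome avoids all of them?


Union bound: P[∪_{i=1}^{17} A_i] ≤ Σ_i P[A_i] ≤ 17·p = 17·(14/255) = 14/15.
Numerically: 14/15 ≈ 0.9333.
Is 14/15 < 1? YES.
Since P[∪ A_i] ≤ 14/15 < 1, the complement has P[∩ A_i^c] ≥ 1 − 14/15 = 1/15 > 0, so some outcome avoids every A_i.

17·p = 14/15 ≈ 0.9333; existence CERTIFIED by the union bound.


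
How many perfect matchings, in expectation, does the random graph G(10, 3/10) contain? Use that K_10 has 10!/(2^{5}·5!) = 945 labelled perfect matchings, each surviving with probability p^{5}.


K_10 has 10!/(2^{5}·5!) = 945 labelled perfect matchings.
For each such perfect matching H, let X_H = 1 if all 5 edges of H are present in G. Then P[X_H = 1] = p^{5} = (3/10)^{5} = 243/100000.
By linearity: E[X] = Σ_H E[X_H] = 945 · p^{5} = 945 · 243/100000 = 45927/20000.
Numerically: E[X] ≈ 2.3.

E[X] = 945 · (3/10)^{5} = 45927/20000 ≈ 2.3.


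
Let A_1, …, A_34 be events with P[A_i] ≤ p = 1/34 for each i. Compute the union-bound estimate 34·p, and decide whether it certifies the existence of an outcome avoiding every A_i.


Union bound: P[∪_{i=1}^{34} A_i] ≤ Σ_i P[A_i] ≤ 34·p = 34·(1/34) = 1.
Numerically: 1 ≈ 1.000.
Is 1 < 1? NO.
Since the bound 1 is ≥ 1, the union bound is uninformative here; it does NOT by itself certify existence.

34·p = 1 ≈ 1.000; existence NOT certified by the union bound.


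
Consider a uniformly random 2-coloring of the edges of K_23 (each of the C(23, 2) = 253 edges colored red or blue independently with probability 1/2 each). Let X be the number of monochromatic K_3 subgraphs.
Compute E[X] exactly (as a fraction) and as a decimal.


Let X = Σ_S X_S over the C(23, 3) = 1771 subsets S of size 3, where X_S = 1 if the K_3 on S is monochromatic.
For a fixed S, the K_3 on S has C(3, 2) = 3 edges. P[all 3 edges red] = (1/2)^3, and likewise for blue, so P[monochromatic] = 2·(1/2)^3 = 2^{1 − 3} = 1/4.
By linearity: E[X] = C(23, 3) · 2^{1 − 3} = 1771 · 1/4 = 1771/4.
Numerically: E[X] ≈ 442.7500.

E[X] = C(23,3)·2^(1−C(3,2)) = 1771/4 ≈ 442.7500.


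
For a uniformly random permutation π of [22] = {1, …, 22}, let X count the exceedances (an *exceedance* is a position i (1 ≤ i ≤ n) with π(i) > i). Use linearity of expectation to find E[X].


Write X = Σ_{i=1}^{22} X_i, where X_i = 1_{π(i) > i}.
For each fixed i, π(i) is uniform over {1, …, 22} (marginal of a uniform permutation), so P[π(i) > i] = (n − i)/n. Summing: Σ_{i=1}^{22} (n − i)/n = (0 + 1 + … + 21)/22 = 22(22 − 1)/(2·22) = (22 − 1)/2.
Hence E[X] = Σ_{i=1}^{22} (22 − i)/22 = 21/2 ≈ 10.5000.

E[X] = 21/2 = 10.5000.


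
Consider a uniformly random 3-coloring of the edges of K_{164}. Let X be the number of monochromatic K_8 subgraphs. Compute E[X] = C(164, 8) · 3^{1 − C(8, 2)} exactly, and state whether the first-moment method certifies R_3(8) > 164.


E[X] = C(164, 8) · 3^{1 − 28} = 10912535409348 · 3^{−27} = 10912535409348/7625597484987.
As a reduced fraction: E[X] = 404167978124/282429536481 ≈ 1.431040.
Is E[X] < 1? NO.
Since E[X] ≥ 1, the first-moment bound is inconclusive at n = 164; it does NOT by itself certify R_3(8) > 164.

E[X] = 404167978124/282429536481 ≈ 1.431040; E[X] ≥ 1; first-moment method inconclusive here.


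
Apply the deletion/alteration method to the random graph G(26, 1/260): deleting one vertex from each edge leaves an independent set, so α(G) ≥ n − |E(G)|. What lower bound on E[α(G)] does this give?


E[|E(G)|] = C(26, 2)·p = 325 · (1/260) = 5/4.
E[α(G)] ≥ n − E[|E(G)|] = 26 − 5/4 = 99/4.
Numerically: ≈ 24.75000.
(This is only a lower bound; the true E[α(G)] may be larger.)

E[α(G)] ≥ 99/4 ≈ 24.75000.


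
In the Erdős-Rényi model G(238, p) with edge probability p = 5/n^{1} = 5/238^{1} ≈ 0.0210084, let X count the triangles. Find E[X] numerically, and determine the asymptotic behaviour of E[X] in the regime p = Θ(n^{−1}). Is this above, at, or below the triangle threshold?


Number of potential triangles: C(238, 3) = 2218636.
Each occurs with probability p³ ≈ (0.0210084)³ ≈ 9.27212210e-06.
By linearity: E[X] = C(238, 3)·p³ ≈ 2218636 · 9.27212210e-06 ≈ 20.571464.
Here α = 1, so p = 5/n is exactly at the triangle threshold p ~ 1/n. Asymptotically E[X] → c³/6 = 5³/6 = 125/6 ≈ 20.833333, a bounded constant. In this regime the triangle count is asymptotically Poisson(c³/6).

E[X] ≈ 20.571464; in regime p = Θ(1/n^{1}) E[X] stays bounded (at the triangle threshold p ~ 1/n).


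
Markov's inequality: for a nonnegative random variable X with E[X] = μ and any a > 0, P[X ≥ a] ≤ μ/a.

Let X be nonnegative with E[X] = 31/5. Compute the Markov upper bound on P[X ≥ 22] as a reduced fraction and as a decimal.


μ = E[X] = 31/5, a = 22.
Markov: P[X ≥ 22] ≤ μ/a = (31/5)/22 = 31/110.
Numerically: ≈ 0.282.
(Since a = 22 > μ = 6.200, the bound 31/110 is < 1 and informative.)

P[X ≥ 22] ≤ 31/110 ≈ 0.282.


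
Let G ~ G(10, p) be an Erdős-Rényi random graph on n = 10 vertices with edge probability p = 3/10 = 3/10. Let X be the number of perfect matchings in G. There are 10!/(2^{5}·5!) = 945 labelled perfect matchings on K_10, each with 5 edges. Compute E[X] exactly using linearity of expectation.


K_10 has 10!/(2^{5}·5!) = 945 labelled perfect matchings.
For each such perfect matching H, let X_H = 1 if all 5 edges of H are present in G. Then P[X_H = 1] = p^{5} = (3/10)^{5} = 243/100000.
By linearity: E[X] = Σ_H E[X_H] = 945 · p^{5} = 945 · 243/100000 = 45927/20000.
Numerically: E[X] ≈ 2.3.

E[X] = 945 · (3/10)^{5} = 45927/20000 ≈ 2.3.


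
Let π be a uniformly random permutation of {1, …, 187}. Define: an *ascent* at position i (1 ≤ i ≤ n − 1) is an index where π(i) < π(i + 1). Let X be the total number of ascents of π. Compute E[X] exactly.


Write X = Σ X_I over i = 1, …, 186, with X_I the indicator of one ascent.
There are 186 indicators.
For each fixed i, the pair (π(i), π(i+1)) is a uniformly random ordered pair of distinct values from {1, …, 187}; by symmetry P[π(i) < π(i+1)] = 1/2.
By linearity: E[X] = 186 · (1/2) = (187 − 1) · (1/2) = 93 ≈ 93.000000.

E[X] = 93 = 93.000000.


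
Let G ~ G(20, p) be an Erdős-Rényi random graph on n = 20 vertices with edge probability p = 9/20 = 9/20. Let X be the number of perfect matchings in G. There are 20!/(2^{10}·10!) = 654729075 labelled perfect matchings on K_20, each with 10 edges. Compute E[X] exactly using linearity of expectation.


K_20 has 20!/(2^{10}·10!) = 654729075 labelled perfect matchings.
For each such perfect matching H, let X_H = 1 if all 10 edges of H are present in G. Then P[X_H = 1] = p^{10} = (9/20)^{10} = 3486784401/10240000000000.
By linearity of expectation: E[X] = Σ_H E[X_H] = 654729075 · p^{10} = 654729075 · 3486784401/10240000000000 = 91315965023646363/409600000000.
Numerically: E[X] ≈ 2.2294e+05.

E[X] = 654729075 · (9/20)^{10} = 91315965023646363/409600000000 ≈ 2.2294e+05.


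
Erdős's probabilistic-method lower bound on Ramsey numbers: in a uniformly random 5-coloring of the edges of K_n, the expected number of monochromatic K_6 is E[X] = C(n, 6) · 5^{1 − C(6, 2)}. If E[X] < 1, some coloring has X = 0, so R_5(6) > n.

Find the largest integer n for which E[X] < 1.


We need C(n, 6) · 5^{1 − 15} < 1, i.e. C(n, 6) < 5^{15 − 1} = 6103515625.
Check values of n near the boundary:
  n = 125: C(125, 6) = 4690625500; 4690625500 < 6103515625? YES
  n = 126: C(126, 6) = 4925156775; 4925156775 < 6103515625? YES
  n = 127: C(127, 6) = 5169379425; 5169379425 < 6103515625? YES
  n = 128: C(128, 6) = 5423611200; 5423611200 < 6103515625? YES
  n = 129: C(129, 6) = 5688177600; 5688177600 < 6103515625? YES
  n = 130: C(130, 6) = 5963412000; 5963412000 < 6103515625? YES
  n = 131: C(131, 6) = 6249655776; 6249655776 < 6103515625? NO
  n = 132: C(132, 6) = 6547258432; 6547258432 < 6103515625? NO
  n = 133: C(133, 6) = 6856577728; 6856577728 < 6103515625? NO
The largest n with C(n, 6) < 6103515625 is n = 130 (where E[X] = 47707296/48828125 ≈ 0.977). Hence R_5(6) > 130, i.e. R_5(6) ≥ 131.

Largest n = 130; hence R_5(6) > 130.


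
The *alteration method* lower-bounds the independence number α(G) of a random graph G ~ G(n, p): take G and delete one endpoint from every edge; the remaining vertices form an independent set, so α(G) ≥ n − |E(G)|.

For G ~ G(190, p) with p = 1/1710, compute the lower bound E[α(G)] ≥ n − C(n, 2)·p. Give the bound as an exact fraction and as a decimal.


E[|E(G)|] = C(190, 2)·p = 17955 · (1/1710) = 21/2.
E[α(G)] ≥ n − E[|E(G)|] = 190 − 21/2 = 359/2.
Numerically: ≈ 179.500000.
(This is only a lower bound; the true E[α(G)] may be larger.)

E[α(G)] ≥ 359/2 ≈ 179.500000.


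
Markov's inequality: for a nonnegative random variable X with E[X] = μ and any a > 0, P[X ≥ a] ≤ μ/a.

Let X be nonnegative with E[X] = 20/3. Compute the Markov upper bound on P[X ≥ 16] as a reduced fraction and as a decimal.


μ = E[X] = 20/3, a = 16.
Markov: P[X ≥ 16] ≤ μ/a = (20/3)/16 = 5/12.
Numerically: ≈ 0.417.
(Since a = 16 > μ = 6.667, the bound 5/12 is < 1 and informative.)

P[X ≥ 16] ≤ 5/12 ≈ 0.417.


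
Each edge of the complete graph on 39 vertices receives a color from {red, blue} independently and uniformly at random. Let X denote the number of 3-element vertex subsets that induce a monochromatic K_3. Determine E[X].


Let X = Σ_S X_S over the C(39, 3) = 9139 subsets S of size 3, where X_S = 1 if the K_3 on S is monochromatic.
For a fixed S, the K_3 on S has C(3, 2) = 3 edges. P[all 3 edges red] = (1/2)^3, and likewise for blue, so P[monochromatic] = 2·(1/2)^3 = 2^{1 − 3} = 1/4.
Summing: E[X] = C(39, 3) · 2^{1 − 3} = 9139 · 1/4 = 9139/4.
Numerically: E[X] ≈ 2284.750000.

E[X] = C(39,3)·2^(1−C(3,2)) = 9139/4 ≈ 2284.750000.


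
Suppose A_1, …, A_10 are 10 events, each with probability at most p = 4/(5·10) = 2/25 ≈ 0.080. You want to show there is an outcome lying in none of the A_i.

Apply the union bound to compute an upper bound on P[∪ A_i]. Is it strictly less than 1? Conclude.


Union bound: P[∪_{i=1}^{10} A_i] ≤ Σ_i P[A_i] ≤ 10·p = 10·(2/25) = 4/5.
Numerically: 4/5 ≈ 0.800.
Is 4/5 < 1? YES.
Since P[∪ A_i] ≤ 4/5 < 1, the complement has P[∩ A_i^c] ≥ 1 − 4/5 = 1/5 > 0, so some outcome avoids every A_i.

10·p = 4/5 ≈ 0.800; existence CERTIFIED by the union bound.


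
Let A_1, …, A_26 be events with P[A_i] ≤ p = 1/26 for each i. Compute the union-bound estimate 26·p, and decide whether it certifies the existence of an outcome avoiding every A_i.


Union bound: P[∪_{i=1}^{26} A_i] ≤ Σ_i P[A_i] ≤ 26·p = 26·(1/26) = 1.
Numerically: 1 ≈ 1.00000.
Is 1 < 1? NO.
Since the bound 1 is ≥ 1, the union bound is uninformative here; it does NOT by itself certify existence.

26·p = 1 ≈ 1.00000; existence NOT certified by the union bound.


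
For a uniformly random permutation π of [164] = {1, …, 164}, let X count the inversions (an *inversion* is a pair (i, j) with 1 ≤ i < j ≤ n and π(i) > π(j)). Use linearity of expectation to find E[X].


Write X = Σ X_I over the C(164, 2) = 13366 pairs i < j, with X_I the indicator of one inversion.
There are 13366 indicators.
For each fixed pair i < j, the values π(i) and π(j) are two distinct elements of {1, …, 164} in uniformly random order; by symmetry P[π(i) > π(j)] = 1/2.
By linearity: E[X] = 13366 · (1/2) = C(164, 2) · (1/2) = 13366/2 = 6683 ≈ 6683.000.

E[X] = 6683 = 6683.000.


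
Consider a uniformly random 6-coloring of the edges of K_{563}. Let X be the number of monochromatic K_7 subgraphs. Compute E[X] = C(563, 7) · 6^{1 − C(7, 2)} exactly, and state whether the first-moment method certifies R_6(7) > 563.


E[X] = C(563, 7) · 6^{1 − 21} = 3426622515769596 · 6^{−20} = 3426622515769596/3656158440062976.
As a reduced fraction: E[X] = 285551876314133/304679870005248 ≈ 0.9372194.
Is E[X] < 1? YES.
Since E[X] < 1, there exists a 6-coloring of K_{563} with no monochromatic K_7; hence R_6(7) > 563.

E[X] = 285551876314133/304679870005248 ≈ 0.9372194; E[X] < 1, so R_6(7) > 563.


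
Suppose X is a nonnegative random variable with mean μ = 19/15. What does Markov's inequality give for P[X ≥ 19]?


μ = E[X] = 19/15, a = 19.
Markov: P[X ≥ 19] ≤ μ/a = (19/15)/19 = 1/15.
Numerically: ≈ 0.06667.
(Since a = 19 > μ = 1.26667, the bound 1/15 is < 1 and informative.)

P[X ≥ 19] ≤ 1/15 ≈ 0.06667.


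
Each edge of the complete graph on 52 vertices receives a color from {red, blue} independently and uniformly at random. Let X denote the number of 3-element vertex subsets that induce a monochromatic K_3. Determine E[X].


Let X = Σ_S X_S over the C(52, 3) = 22100 subsets S of size 3, where X_S = 1 if the K_3 on S is monochromatic.
For a fixed S, the K_3 on S has C(3, 2) = 3 edges. P[all 3 edges red] = (1/2)^3, and likewise for blue, so P[monochromatic] = 2·(1/2)^3 = 2^{1 − 3} = 1/4.
Summing: E[X] = C(52, 3) · 2^{1 − 3} = 22100 · 1/4 = 5525.
Numerically: E[X] ≈ 5525.0000.

E[X] = C(52,3)·2^(1−C(3,2)) = 5525 ≈ 5525.0000.


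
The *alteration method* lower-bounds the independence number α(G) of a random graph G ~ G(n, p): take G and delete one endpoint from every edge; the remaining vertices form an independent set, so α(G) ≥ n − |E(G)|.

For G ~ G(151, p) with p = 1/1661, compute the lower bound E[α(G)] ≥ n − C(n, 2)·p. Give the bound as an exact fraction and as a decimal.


E[|E(G)|] = C(151, 2)·p = 11325 · (1/1661) = 75/11.
E[α(G)] ≥ n − E[|E(G)|] = 151 − 75/11 = 1586/11.
Numerically: ≈ 144.182.
(This is only a lower bound; the true E[α(G)] may be larger.)

E[α(G)] ≥ 1586/11 ≈ 144.182.


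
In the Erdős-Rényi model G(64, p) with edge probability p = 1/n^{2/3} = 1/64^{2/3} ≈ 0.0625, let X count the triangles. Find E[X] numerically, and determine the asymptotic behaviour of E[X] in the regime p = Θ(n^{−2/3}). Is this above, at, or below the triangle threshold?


Number of potential triangles: C(64, 3) = 41664.
Each occurs with probability p³ ≈ (0.0625)³ ≈ 2.44141e-04.
By linearity: E[X] = C(64, 3)·p³ ≈ 41664 · 2.44141e-04 ≈ 10.172.
Since α = 2/3 < 1, p = c/n^{2/3} ≫ 1/n is above the triangle threshold p ~ 1/n. Asymptotically E[X] ~ (c³/6)·n^{3(1−α)} = (1³/6)·n^{1} → ∞; triangles are abundant w.h.p.

E[X] ≈ 10.172; in regime p = Θ(1/n^{2/3}) E[X] diverges (above the triangle threshold p ~ 1/n).


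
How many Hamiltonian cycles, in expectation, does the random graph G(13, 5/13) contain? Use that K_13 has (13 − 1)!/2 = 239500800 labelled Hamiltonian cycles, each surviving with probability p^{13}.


K_13 has (13 − 1)!/2 = 239500800 labelled Hamiltonian cycles.
For each such Hamiltonian cycle H, let X_H = 1 if all 13 edges of H are present in G. Then P[X_H = 1] = p^{13} = (5/13)^{13} = 1220703125/302875106592253.
Summing the indicators: E[X] = Σ_H E[X_H] = 239500800 · p^{13} = 239500800 · 1220703125/302875106592253 = 292359375000000000/302875106592253.
Numerically: E[X] ≈ 965.28.

E[X] = 239500800 · (5/13)^{13} = 292359375000000000/302875106592253 ≈ 965.28.


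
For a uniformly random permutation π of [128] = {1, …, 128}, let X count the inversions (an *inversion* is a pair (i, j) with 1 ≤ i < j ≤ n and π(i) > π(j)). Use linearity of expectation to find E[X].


Write X = Σ X_I over the C(128, 2) = 8128 pairs i < j, with X_I the indicator of one inversion.
There are 8128 indicators.
For each fixed pair i < j, the values π(i) and π(j) are two distinct elements of {1, …, 128} in uniformly random order; by symmetry P[π(i) > π(j)] = 1/2.
By linearity: E[X] = 8128 · (1/2) = C(128, 2) · (1/2) = 8128/2 = 4064 ≈ 4064.000000.

E[X] = 4064 = 4064.000000.


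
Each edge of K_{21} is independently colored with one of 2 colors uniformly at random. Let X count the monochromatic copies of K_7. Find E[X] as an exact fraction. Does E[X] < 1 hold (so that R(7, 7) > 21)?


E[X] = C(21, 7) · 2^{1 − 21} = 116280 · 2^{−20} = 116280/1048576.
As a reduced fraction: E[X] = 14535/131072 ≈ 0.111.
Is E[X] < 1? YES.
Since E[X] < 1, there exists a 2-coloring of K_{21} with no monochromatic K_7; hence R(7, 7) > 21.

E[X] = 14535/131072 ≈ 0.111; E[X] < 1, so R(7, 7) > 21.


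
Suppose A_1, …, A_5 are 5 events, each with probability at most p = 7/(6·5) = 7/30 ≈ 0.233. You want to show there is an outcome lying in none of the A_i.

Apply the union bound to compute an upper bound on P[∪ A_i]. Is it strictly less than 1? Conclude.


Union bound: P[∪_{i=1}^{5} A_i] ≤ Σ_i P[A_i] ≤ 5·p = 5·(7/30) = 7/6.
Numerically: 7/6 ≈ 1.167.
Is 7/6 < 1? NO.
Since the bound 7/6 is ≥ 1, the union bound is uninformative here; it does NOT by itself certify existence.

5·p = 7/6 ≈ 1.167; existence NOT certified by the union bound.


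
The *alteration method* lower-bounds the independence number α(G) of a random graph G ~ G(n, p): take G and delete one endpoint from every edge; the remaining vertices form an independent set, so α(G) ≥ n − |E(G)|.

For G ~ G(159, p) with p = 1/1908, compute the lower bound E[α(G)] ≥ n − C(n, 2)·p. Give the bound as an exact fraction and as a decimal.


E[|E(G)|] = C(159, 2)·p = 12561 · (1/1908) = 79/12.
E[α(G)] ≥ n − E[|E(G)|] = 159 − 79/12 = 1829/12.
Numerically: ≈ 152.4167.
(This is only a lower bound; the true E[α(G)] may be larger.)

E[α(G)] ≥ 1829/12 ≈ 152.4167.


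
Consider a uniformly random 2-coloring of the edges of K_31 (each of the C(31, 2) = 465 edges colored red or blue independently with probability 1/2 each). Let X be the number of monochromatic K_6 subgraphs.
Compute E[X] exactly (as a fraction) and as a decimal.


Let X = Σ_S X_S over the C(31, 6) = 736281 subsets S of size 6, where X_S = 1 if the K_6 on S is monochromatic.
For a fixed S, the K_6 on S has C(6, 2) = 15 edges. P[all 15 edges red] = (1/2)^15, and likewise for blue, so P[monochromatic] = 2·(1/2)^15 = 2^{1 − 15} = 1/16384.
By linearity of expectation: E[X] = C(31, 6) · 2^{1 − 15} = 736281 · 1/16384 = 736281/16384.
Numerically: E[X] ≈ 44.93903.

E[X] = C(31,6)·2^(1−C(6,2)) = 736281/16384 ≈ 44.93903.


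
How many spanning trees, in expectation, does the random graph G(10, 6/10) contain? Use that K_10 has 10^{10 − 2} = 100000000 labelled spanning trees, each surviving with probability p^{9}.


K_10 has 10^{10 − 2} = 100000000 labelled spanning trees.
For each such spanning tree H, let X_H = 1 if all 9 edges of H are present in G. Then P[X_H = 1] = p^{9} = (3/5)^{9} = 19683/1953125.
Summing the indicators: E[X] = Σ_H E[X_H] = 100000000 · p^{9} = 100000000 · 19683/1953125 = 5038848/5.
Numerically: E[X] ≈ 1.0078e+06.

E[X] = 100000000 · (3/5)^{9} = 5038848/5 ≈ 1.0078e+06.


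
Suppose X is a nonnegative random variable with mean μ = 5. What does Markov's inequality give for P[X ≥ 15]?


μ = E[X] = 5, a = 15.
Markov: P[X ≥ 15] ≤ μ/a = (5)/15 = 1/3.
Numerically: ≈ 0.333333.
(Since a = 15 > μ = 5.000000, the bound 1/3 is < 1 and informative.)

P[X ≥ 15] ≤ 1/3 ≈ 0.333333.


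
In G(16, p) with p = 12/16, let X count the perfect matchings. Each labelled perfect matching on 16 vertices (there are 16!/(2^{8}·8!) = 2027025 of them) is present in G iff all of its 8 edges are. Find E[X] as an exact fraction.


K_16 has 16!/(2^{8}·8!) = 2027025 labelled perfect matchings.
For each such perfect matching H, let X_H = 1 if all 8 edges of H are present in G. Then P[X_H = 1] = p^{8} = (3/4)^{8} = 6561/65536.
By linearity: E[X] = Σ_H E[X_H] = 2027025 · p^{8} = 2027025 · 6561/65536 = 13299311025/65536.
Numerically: E[X] ≈ 202931.

E[X] = 2027025 · (3/4)^{8} = 13299311025/65536 ≈ 202931.


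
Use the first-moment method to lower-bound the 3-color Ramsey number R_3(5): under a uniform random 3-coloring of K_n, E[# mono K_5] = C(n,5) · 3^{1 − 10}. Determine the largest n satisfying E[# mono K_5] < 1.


We need C(n, 5) · 3^{1 − 10} < 1, i.e. C(n, 5) < 3^{10 − 1} = 19683.
Check values of n near the boundary:
  n = 19: C(19, 5) = 11628; 11628 < 19683? YES
  n = 20: C(20, 5) = 15504; 15504 < 19683? YES
  n = 21: C(21, 5) = 20349; 20349 < 19683? NO
  n = 22: C(22, 5) = 26334; 26334 < 19683? NO
  n = 23: C(23, 5) = 33649; 33649 < 19683? NO
The largest n with C(n, 5) < 19683 is n = 20 (where E[X] = 5168/6561 ≈ 0.7877). Hence R_3(5) > 20, i.e. R_3(5) ≥ 21.

Largest n = 20; hence R_3(5) > 20.


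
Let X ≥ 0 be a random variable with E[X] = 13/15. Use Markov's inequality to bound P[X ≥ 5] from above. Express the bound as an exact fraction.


μ = E[X] = 13/15, a = 5.
Markov: P[X ≥ 5] ≤ μ/a = (13/15)/5 = 13/75.
Numerically: ≈ 0.173333.
(Since a = 5 > μ = 0.866667, the bound 13/75 is < 1 and informative.)

P[X ≥ 5] ≤ 13/75 ≈ 0.173333.


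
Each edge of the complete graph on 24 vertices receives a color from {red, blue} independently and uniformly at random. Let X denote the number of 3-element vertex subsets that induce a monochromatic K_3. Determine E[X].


Let X = Σ_S X_S over the C(24, 3) = 2024 subsets S of size 3, where X_S = 1 if the K_3 on S is monochromatic.
For a fixed S, the K_3 on S has C(3, 2) = 3 edges. P[all 3 edges red] = (1/2)^3, and likewise for blue, so P[monochromatic] = 2·(1/2)^3 = 2^{1 − 3} = 1/4.
By linearity of expectation: E[X] = C(24, 3) · 2^{1 − 3} = 2024 · 1/4 = 506.
Numerically: E[X] ≈ 506.000000.

E[X] = C(24,3)·2^(1−C(3,2)) = 506 ≈ 506.000000.


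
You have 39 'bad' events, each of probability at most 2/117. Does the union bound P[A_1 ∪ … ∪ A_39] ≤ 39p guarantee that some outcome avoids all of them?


Union bound: P[∪_{i=1}^{39} A_i] ≤ Σ_i P[A_i] ≤ 39·p = 39·(2/117) = 2/3.
Numerically: 2/3 ≈ 0.667.
Is 2/3 < 1? YES.
Since P[∪ A_i] ≤ 2/3 < 1, the complement has P[∩ A_i^c] ≥ 1 − 2/3 = 1/3 > 0, so some outcome avoids every A_i.

39·p = 2/3 ≈ 0.667; existence CERTIFIED by the union bound.


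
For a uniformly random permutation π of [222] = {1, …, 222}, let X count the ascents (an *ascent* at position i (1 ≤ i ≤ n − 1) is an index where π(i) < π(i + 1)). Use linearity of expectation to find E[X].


Write X = Σ X_I over i = 1, …, 221, with X_I the indicator of one ascent.
There are 221 indicators.
For each fixed i, the pair (π(i), π(i+1)) is a uniformly random ordered pair of distinct values from {1, …, 222}; by symmetry P[π(i) < π(i+1)] = 1/2.
By linearity: E[X] = 221 · (1/2) = (222 − 1) · (1/2) = 221/2 ≈ 110.50000.

E[X] = 221/2 = 110.50000.


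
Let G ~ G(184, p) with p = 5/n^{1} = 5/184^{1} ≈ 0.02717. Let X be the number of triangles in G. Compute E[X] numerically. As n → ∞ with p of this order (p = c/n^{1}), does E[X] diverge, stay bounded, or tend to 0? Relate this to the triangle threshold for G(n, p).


Number of potential triangles: C(184, 3) = 1021384.
Each occurs with probability p³ ≈ (0.02717)³ ≈ 2.006580e-05.
By linearity: E[X] = C(184, 3)·p³ ≈ 1021384 · 2.006580e-05 ≈ 20.4949.
Here α = 1, so p = 5/n is exactly at the triangle threshold p ~ 1/n. Asymptotically E[X] → c³/6 = 5³/6 = 125/6 ≈ 20.8333, a bounded constant. In this regime the triangle count is asymptotically Poisson(c³/6).

E[X] ≈ 20.4949; in regime p = Θ(1/n^{1}) E[X] stays bounded (at the triangle threshold p ~ 1/n).


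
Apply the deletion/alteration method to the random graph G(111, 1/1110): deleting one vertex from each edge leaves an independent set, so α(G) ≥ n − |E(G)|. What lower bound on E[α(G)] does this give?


E[|E(G)|] = C(111, 2)·p = 6105 · (1/1110) = 11/2.
E[α(G)] ≥ n − E[|E(G)|] = 111 − 11/2 = 211/2.
Numerically: ≈ 105.50000.
(This is only a lower bound; the true E[α(G)] may be larger.)

E[α(G)] ≥ 211/2 ≈ 105.50000.


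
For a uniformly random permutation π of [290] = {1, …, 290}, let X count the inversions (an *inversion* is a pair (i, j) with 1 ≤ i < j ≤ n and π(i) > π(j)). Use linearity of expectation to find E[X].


Write X = Σ X_I over the C(290, 2) = 41905 pairs i < j, with X_I the indicator of one inversion.
There are 41905 indicators.
For each fixed pair i < j, the values π(i) and π(j) are two distinct elements of {1, …, 290} in uniformly random order; by symmetry P[π(i) > π(j)] = 1/2.
By linearity: E[X] = 41905 · (1/2) = C(290, 2) · (1/2) = 41905/2 = 41905/2 ≈ 20952.500.

E[X] = 41905/2 = 20952.500.


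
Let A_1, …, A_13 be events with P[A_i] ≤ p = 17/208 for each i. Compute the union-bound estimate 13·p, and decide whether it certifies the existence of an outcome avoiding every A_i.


Union bound: P[∪_{i=1}^{13} A_i] ≤ Σ_i P[A_i] ≤ 13·p = 13·(17/208) = 17/16.
Numerically: 17/16 ≈ 1.062500.
Is 17/16 < 1? NO.
Since the bound 17/16 is ≥ 1, the union bound is uninformative here; it does NOT by itself certify existence.

13·p = 17/16 ≈ 1.062500; existence NOT certified by the union bound.


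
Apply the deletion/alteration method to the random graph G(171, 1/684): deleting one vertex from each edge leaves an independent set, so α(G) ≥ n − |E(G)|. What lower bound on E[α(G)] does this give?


E[|E(G)|] = C(171, 2)·p = 14535 · (1/684) = 85/4.
E[α(G)] ≥ n − E[|E(G)|] = 171 − 85/4 = 599/4.
Numerically: ≈ 149.75000.
(This is only a lower bound; the true E[α(G)] may be larger.)

E[α(G)] ≥ 599/4 ≈ 149.75000.


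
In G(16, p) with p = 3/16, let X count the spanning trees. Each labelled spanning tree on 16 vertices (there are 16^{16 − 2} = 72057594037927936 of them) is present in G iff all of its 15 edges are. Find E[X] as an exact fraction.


K_16 has 16^{16 − 2} = 72057594037927936 labelled spanning trees.
For each such spanning tree H, let X_H = 1 if all 15 edges of H are present in G. Then P[X_H = 1] = p^{15} = (3/16)^{15} = 14348907/1152921504606846976.
By linearity of expectation: E[X] = Σ_H E[X_H] = 72057594037927936 · p^{15} = 72057594037927936 · 14348907/1152921504606846976 = 14348907/16.
Numerically: E[X] ≈ 8.9681e+05.

E[X] = 72057594037927936 · (3/16)^{15} = 14348907/16 ≈ 8.9681e+05.


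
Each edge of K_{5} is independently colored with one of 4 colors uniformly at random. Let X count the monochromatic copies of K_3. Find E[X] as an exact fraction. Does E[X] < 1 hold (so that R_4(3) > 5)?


E[X] = C(5, 3) · 4^{1 − 3} = 10 · 4^{−2} = 10/16.
As a reduced fraction: E[X] = 5/8 ≈ 0.6250000.
Is E[X] < 1? YES.
Since E[X] < 1, there exists a 4-coloring of K_{5} with no monochromatic K_3; hence R_4(3) > 5.

E[X] = 5/8 ≈ 0.6250000; E[X] < 1, so R_4(3) > 5.


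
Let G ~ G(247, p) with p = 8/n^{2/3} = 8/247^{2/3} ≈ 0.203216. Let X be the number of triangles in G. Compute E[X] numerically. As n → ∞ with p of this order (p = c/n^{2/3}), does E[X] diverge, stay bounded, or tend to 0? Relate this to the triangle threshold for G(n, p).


Number of potential triangles: C(247, 3) = 2481115.
Each occurs with probability p³ ≈ (0.203216)³ ≈ 8.39220443e-03.
By linearity: E[X] = C(247, 3)·p³ ≈ 2481115 · 8.39220443e-03 ≈ 20822.024291.
Since α = 2/3 < 1, p = c/n^{2/3} ≫ 1/n is above the triangle threshold p ~ 1/n. Asymptotically E[X] ~ (c³/6)·n^{3(1−α)} = (8³/6)·n^{1} → ∞; triangles are abundant w.h.p.

E[X] ≈ 20822.024291; in regime p = Θ(1/n^{2/3}) E[X] diverges (above the triangle threshold p ~ 1/n).


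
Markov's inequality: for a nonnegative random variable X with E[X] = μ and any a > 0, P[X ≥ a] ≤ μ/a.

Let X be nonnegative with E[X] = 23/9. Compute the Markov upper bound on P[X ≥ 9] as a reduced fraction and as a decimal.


μ = E[X] = 23/9, a = 9.
Markov: P[X ≥ 9] ≤ μ/a = (23/9)/9 = 23/81.
Numerically: ≈ 0.2840.
(Since a = 9 > μ = 2.5556, the bound 23/81 is < 1 and informative.)

P[X ≥ 9] ≤ 23/81 ≈ 0.2840.


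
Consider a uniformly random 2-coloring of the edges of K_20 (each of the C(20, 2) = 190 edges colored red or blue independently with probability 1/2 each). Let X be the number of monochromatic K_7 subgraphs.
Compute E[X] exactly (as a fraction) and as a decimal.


Let X = Σ_S X_S over the C(20, 7) = 77520 subsets S of size 7, where X_S = 1 if the K_7 on S is monochromatic.
For a fixed S, the K_7 on S has C(7, 2) = 21 edges. P[all 21 edges red] = (1/2)^21, and likewise for blue, so P[monochromatic] = 2·(1/2)^21 = 2^{1 − 21} = 1/1048576.
Summing: E[X] = C(20, 7) · 2^{1 − 21} = 77520 · 1/1048576 = 4845/65536.
Numerically: E[X] ≈ 0.07393.

E[X] = C(20,7)·2^(1−C(7,2)) = 4845/65536 ≈ 0.07393.


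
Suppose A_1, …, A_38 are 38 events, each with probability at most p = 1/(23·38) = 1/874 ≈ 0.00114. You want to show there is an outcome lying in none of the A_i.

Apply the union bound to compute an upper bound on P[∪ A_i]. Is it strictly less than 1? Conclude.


Union bound: P[∪_{i=1}^{38} A_i] ≤ Σ_i P[A_i] ≤ 38·p = 38·(1/874) = 1/23.
Numerically: 1/23 ≈ 0.04348.
Is 1/23 < 1? YES.
Since P[∪ A_i] ≤ 1/23 < 1, the complement has P[∩ A_i^c] ≥ 1 − 1/23 = 22/23 > 0, so some outcome avoids every A_i.

38·p = 1/23 ≈ 0.04348; existence CERTIFIED by the union bound.


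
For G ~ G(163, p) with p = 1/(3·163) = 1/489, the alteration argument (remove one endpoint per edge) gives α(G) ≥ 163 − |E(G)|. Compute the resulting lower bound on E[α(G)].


E[|E(G)|] = C(163, 2)·p = 13203 · (1/489) = 27.
E[α(G)] ≥ n − E[|E(G)|] = 163 − 27 = 136.
Numerically: ≈ 136.0000.
(This is only a lower bound; the true E[α(G)] may be larger.)

E[α(G)] ≥ 136 ≈ 136.0000.


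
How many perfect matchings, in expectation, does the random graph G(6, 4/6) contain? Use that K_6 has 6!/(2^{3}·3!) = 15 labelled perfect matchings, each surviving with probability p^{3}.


K_6 has 6!/(2^{3}·3!) = 15 labelled perfect matchings.
For each such perfect matching H, let X_H = 1 if all 3 edges of H are present in G. Then P[X_H = 1] = p^{3} = (2/3)^{3} = 8/27.
Summing the indicators: E[X] = Σ_H E[X_H] = 15 · p^{3} = 15 · 8/27 = 40/9.
Numerically: E[X] ≈ 4.444.

E[X] = 15 · (2/3)^{3} = 40/9 ≈ 4.444.


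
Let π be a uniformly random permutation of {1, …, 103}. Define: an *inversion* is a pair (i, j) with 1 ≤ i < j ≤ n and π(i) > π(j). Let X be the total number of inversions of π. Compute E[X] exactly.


Write X = Σ X_I over the C(103, 2) = 5253 pairs i < j, with X_I the indicator of one inversion.
There are 5253 indicators.
For each fixed pair i < j, the values π(i) and π(j) are two distinct elements of {1, …, 103} in uniformly random order; by symmetry P[π(i) > π(j)] = 1/2.
By linearity: E[X] = 5253 · (1/2) = C(103, 2) · (1/2) = 5253/2 = 5253/2 ≈ 2626.5000.

E[X] = 5253/2 = 2626.5000.


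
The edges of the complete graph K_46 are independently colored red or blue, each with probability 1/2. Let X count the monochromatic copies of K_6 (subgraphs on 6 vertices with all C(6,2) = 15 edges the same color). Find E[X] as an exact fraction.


Let X = Σ_S X_S over the C(46, 6) = 9366819 subsets S of size 6, where X_S = 1 if the K_6 on S is monochromatic.
For a fixed S, the K_6 on S has C(6, 2) = 15 edges. P[all 15 edges red] = (1/2)^15, and likewise for blue, so P[monochromatic] = 2·(1/2)^15 = 2^{1 − 15} = 1/16384.
By linearity: E[X] = C(46, 6) · 2^{1 − 15} = 9366819 · 1/16384 = 9366819/16384.
Numerically: E[X] ≈ 571.705261.

E[X] = C(46,6)·2^(1−C(6,2)) = 9366819/16384 ≈ 571.705261.


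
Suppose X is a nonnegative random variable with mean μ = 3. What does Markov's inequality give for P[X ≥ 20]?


μ = E[X] = 3, a = 20.
Markov: P[X ≥ 20] ≤ μ/a = (3)/20 = 3/20.
Numerically: ≈ 0.1500.
(Since a = 20 > μ = 3.0000, the bound 3/20 is < 1 and informative.)

P[X ≥ 20] ≤ 3/20 ≈ 0.1500.
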